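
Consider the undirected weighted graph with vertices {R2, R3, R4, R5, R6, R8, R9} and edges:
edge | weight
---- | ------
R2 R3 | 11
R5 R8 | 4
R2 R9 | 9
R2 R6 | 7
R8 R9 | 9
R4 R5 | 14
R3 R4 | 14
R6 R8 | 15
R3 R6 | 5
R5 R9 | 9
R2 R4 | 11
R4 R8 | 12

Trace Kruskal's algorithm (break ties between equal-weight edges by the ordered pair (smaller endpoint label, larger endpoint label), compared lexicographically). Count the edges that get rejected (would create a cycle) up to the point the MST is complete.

2

Sort edges by weight, then run Kruskal:
R5 R8 (4): add. Components now {R3} {R2} {R4} {R6} {R9} {R5,R8}
R3 R6 (5): add. Components now {R3,R6} {R2} {R4} {R9} {R5,R8}
R2 R6 (7): add. Components now {R2,R3,R6} {R4} {R9} {R5,R8}
R2 R9 (9): add. Components now {R2,R3,R6,R9} {R4} {R5,R8}
R5 R9 (9): add. Components now {R2,R3,R5,R6,R8,R9} {R4}
R8 R9 (9): skip — R9 and R8 already connected.
R2 R3 (11): skip — R3 and R2 already connected.
R2 R4 (11): add. Components now {R2,R3,R4,R5,R6,R8,R9}
Edges rejected before the tree was complete: 2.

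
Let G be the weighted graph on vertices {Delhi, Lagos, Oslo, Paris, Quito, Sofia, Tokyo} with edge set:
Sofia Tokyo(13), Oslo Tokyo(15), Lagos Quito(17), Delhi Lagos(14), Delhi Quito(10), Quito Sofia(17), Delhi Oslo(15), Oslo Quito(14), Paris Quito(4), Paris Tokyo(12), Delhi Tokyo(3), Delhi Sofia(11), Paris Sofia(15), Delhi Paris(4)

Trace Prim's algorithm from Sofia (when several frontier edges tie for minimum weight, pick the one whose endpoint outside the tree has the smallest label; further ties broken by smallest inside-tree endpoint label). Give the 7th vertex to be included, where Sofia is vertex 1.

Grow the tree from Sofia using Prim:
Step 1: cheapest edge leaving the tree is Delhi Sofia (11); add Delhi.
Step 2: cheapest edge leaving the tree is Delhi Tokyo (3); add Tokyo.
Step 3: cheapest edge leaving the tree is Delhi Paris (4); add Paris.
Step 4: cheapest edge leaving the tree is Paris Quito (4); add Quito.
Step 5: cheapest edge leaving the tree is Delhi Lagos (14); add Lagos.
Step 6: cheapest edge leaving the tree is Oslo Quito (14); add Oslo.
Vertex order: Sofia, Delhi, Tokyo, Paris, Quito, Lagos, Oslo. The 7th vertex is Oslo.

Oslo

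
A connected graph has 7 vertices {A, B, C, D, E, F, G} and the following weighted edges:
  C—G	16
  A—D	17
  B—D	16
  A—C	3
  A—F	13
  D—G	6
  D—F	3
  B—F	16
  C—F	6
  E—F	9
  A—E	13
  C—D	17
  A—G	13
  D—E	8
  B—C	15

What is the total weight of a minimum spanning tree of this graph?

41

Grow the tree from F using Prim:
Step 1: cheapest edge leaving the tree is D—F (3); add D.
Step 2: cheapest edge leaving the tree is C—F (6); add C.
Step 3: cheapest edge leaving the tree is A—C (3); add A.
Step 4: cheapest edge leaving the tree is D—G (6); add G.
Step 5: cheapest edge leaving the tree is D—E (8); add E.
Step 6: cheapest edge leaving the tree is B—C (15); add B.
MST edges: D—F, C—F, A—C, D—G, D—E, B—C; total weight 3+6+3+6+8+15 = 41.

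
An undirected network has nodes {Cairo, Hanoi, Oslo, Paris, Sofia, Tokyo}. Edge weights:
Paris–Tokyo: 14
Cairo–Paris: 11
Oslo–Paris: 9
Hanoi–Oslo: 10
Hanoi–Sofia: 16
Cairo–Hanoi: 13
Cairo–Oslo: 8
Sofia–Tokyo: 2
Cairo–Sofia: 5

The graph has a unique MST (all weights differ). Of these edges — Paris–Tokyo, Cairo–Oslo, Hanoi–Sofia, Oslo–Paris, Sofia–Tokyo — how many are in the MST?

3

Kruskal's algorithm — process edges by increasing weight (ties by edge label):
Sofia–Tokyo (2): add — endpoints in different components.
Cairo–Sofia (5): add — endpoints in different components.
Cairo–Oslo (8): add — endpoints in different components.
Oslo–Paris (9): add — endpoints in different components.
Hanoi–Oslo (10): add — endpoints in different components.
MST edge set: {Sofia–Tokyo, Cairo–Sofia, Cairo–Oslo, Oslo–Paris, Hanoi–Oslo}.
Of the listed edges, {Cairo–Oslo, Oslo–Paris, Sofia–Tokyo} are in the MST → 3.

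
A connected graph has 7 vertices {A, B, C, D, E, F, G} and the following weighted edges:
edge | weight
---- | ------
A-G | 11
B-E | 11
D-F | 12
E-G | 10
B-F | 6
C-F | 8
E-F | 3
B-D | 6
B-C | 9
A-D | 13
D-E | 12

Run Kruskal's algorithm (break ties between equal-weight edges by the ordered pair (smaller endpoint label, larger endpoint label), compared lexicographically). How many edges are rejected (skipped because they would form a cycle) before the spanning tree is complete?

Kruskal: consider edges lightest-first.
E-F (3): add. Components now {A} {B} {C} {D} {E,F} {G}
B-D (6): add. Components now {A} {B,D} {C} {E,F} {G}
B-F (6): add. Components now {A} {B,D,E,F} {C} {G}
C-F (8): add. Components now {A} {B,C,D,E,F} {G}
B-C (9): skip — B and C already connected.
E-G (10): add. Components now {A} {B,C,D,E,F,G}
A-G (11): add. Components now {A,B,C,D,E,F,G}
Edges rejected before the tree was complete: 1.

1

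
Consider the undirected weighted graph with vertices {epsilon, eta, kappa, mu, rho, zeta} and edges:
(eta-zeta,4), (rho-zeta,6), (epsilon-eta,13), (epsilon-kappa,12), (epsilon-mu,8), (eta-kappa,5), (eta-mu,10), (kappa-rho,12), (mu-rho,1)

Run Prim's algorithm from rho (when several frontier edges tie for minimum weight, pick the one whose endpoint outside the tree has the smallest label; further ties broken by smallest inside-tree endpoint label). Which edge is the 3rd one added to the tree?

Prim's algorithm from rho:
Step 1: frontier [mu-rho 1, rho-zeta 6, kappa-rho 12] → take mu-rho (1); add mu.
Step 2: frontier [epsilon-mu 8, eta-mu 10, rho-zeta 6, kappa-rho 12] → take rho-zeta (6); add zeta.
Step 3: frontier [epsilon-mu 8, eta-mu 10, kappa-rho 12, eta-zeta 4] → take eta-zeta (4); add eta.
Step 4: frontier [eta-kappa 5, epsilon-eta 13, epsilon-mu 8, kappa-rho 12] → take eta-kappa (5); add kappa.
Step 5: frontier [epsilon-eta 13, epsilon-kappa 12, epsilon-mu 8] → take epsilon-mu (8); add epsilon.
The 3rd edge added is eta-zeta.

eta-zeta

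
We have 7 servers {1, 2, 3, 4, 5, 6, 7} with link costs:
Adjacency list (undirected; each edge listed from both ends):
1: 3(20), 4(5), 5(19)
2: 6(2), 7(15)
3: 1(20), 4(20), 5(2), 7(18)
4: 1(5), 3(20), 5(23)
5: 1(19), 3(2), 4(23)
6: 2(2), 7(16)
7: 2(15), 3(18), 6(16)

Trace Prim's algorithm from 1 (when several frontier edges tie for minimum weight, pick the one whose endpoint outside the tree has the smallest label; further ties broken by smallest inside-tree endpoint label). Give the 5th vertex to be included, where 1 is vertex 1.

7

Prim's algorithm from 1:
Step 1: frontier [1-4 5, 1-5 19, 1-3 20] → take 1-4 (5); add 4.
Step 2: frontier [1-5 19, 1-3 20, 3-4 20, 4-5 23] → take 1-5 (19); add 5.
Step 3: frontier [1-3 20, 3-4 20, 3-5 2] → take 3-5 (2); add 3.
Step 4: frontier [3-7 18] → take 3-7 (18); add 7.
Step 5: frontier [2-7 15, 6-7 16] → take 2-7 (15); add 2.
Step 6: frontier [2-6 2, 6-7 16] → take 2-6 (2); add 6.
Vertex order: 1, 4, 5, 3, 7, 2, 6. The 5th vertex is 7.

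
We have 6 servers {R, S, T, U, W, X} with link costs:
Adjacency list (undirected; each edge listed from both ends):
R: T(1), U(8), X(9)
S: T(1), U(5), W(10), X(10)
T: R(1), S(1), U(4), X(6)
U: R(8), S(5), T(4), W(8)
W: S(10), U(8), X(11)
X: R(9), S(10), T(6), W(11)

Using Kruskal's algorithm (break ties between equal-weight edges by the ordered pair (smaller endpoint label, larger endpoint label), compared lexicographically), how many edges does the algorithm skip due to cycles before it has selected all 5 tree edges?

2

Kruskal's algorithm — process edges by increasing weight (ties by edge label):
R T (1): add. Components now {W} {R,T} {X} {S} {U}
S T (1): add. Components now {W} {R,S,T} {X} {U}
T U (4): add. Components now {W} {R,S,T,U} {X}
S U (5): skip — S and U already connected.
T X (6): add. Components now {W} {R,S,T,U,X}
R U (8): skip — R and U already connected.
U W (8): add. Components now {R,S,T,U,W,X}
Edges rejected before the tree was complete: 2.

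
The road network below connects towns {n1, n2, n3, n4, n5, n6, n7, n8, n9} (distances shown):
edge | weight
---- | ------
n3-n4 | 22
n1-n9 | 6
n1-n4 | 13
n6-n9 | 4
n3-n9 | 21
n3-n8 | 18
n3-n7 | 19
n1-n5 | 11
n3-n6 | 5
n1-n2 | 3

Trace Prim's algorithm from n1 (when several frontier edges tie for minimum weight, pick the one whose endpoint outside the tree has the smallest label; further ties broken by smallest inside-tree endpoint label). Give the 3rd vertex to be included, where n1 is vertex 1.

n9

Prim, starting at n1.
Step 1: frontier [n1-n2 3, n1-n9 6, n1-n5 11, n1-n4 13] → take n1-n2 (3); add n2.
Step 2: frontier [n1-n9 6, n1-n5 11, n1-n4 13] → take n1-n9 (6); add n9.
Step 3: frontier [n1-n5 11, n1-n4 13, n6-n9 4, n3-n9 21] → take n6-n9 (4); add n6.
Step 4: frontier [n1-n5 11, n1-n4 13, n3-n6 5, n3-n9 21] → take n3-n6 (5); add n3.
Step 5: frontier [n1-n5 11, n1-n4 13, n3-n8 18, n3-n7 19, n3-n4 22] → take n1-n5 (11); add n5.
Step 6: frontier [n1-n4 13, n3-n8 18, n3-n7 19, n3-n4 22] → take n1-n4 (13); add n4.
Step 7: frontier [n3-n8 18, n3-n7 19] → take n3-n8 (18); add n8.
Step 8: frontier [n3-n7 19] → take n3-n7 (19); add n7.
Vertex order: n1, n2, n9, n6, n3, n5, n4, n8, n7. The 3rd vertex is n9.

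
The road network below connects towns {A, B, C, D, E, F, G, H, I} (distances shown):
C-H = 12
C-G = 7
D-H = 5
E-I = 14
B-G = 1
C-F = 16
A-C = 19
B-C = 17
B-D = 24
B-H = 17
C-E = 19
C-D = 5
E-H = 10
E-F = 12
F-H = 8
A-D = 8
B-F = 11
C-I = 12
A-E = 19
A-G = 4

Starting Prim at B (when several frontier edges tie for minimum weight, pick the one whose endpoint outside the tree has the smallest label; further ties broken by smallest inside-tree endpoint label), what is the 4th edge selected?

Prim, starting at B.
Step 1: cheapest edge leaving the tree is B-G (1); add G.
Step 2: cheapest edge leaving the tree is A-G (4); add A.
Step 3: cheapest edge leaving the tree is C-G (7); add C.
Step 4: cheapest edge leaving the tree is C-D (5); add D.
Step 5: cheapest edge leaving the tree is D-H (5); add H.
Step 6: cheapest edge leaving the tree is F-H (8); add F.
Step 7: cheapest edge leaving the tree is E-H (10); add E.
Step 8: cheapest edge leaving the tree is C-I (12); add I.
The 4th edge added is C-D.

C-D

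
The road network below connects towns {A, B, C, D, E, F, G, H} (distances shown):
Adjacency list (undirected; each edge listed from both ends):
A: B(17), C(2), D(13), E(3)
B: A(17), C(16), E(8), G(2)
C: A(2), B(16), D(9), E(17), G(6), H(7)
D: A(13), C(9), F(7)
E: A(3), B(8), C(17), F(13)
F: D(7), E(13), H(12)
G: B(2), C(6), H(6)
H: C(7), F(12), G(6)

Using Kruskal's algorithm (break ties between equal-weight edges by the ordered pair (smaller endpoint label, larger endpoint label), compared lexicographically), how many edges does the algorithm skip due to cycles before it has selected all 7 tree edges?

2

Kruskal's algorithm — process edges by increasing weight (ties by edge label):
A–C (2): add — endpoints in different components.
B–G (2): add — endpoints in different components.
A–E (3): add — endpoints in different components.
C–G (6): add — endpoints in different components.
G–H (6): add — endpoints in different components.
C–H (7): skip — C and H already connected.
D–F (7): add — endpoints in different components.
B–E (8): skip — B and E already connected.
C–D (9): add — endpoints in different components.
Edges rejected before the tree was complete: 2.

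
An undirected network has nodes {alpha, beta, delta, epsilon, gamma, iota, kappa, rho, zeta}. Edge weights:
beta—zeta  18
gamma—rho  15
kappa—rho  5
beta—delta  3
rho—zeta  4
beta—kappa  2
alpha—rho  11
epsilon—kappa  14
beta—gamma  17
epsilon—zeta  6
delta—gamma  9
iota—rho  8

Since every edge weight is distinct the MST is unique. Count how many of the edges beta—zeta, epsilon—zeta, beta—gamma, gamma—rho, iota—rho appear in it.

Sort edges by weight, then run Kruskal:
beta—kappa (2): add — endpoints in different components.
beta—delta (3): add — endpoints in different components.
rho—zeta (4): add — endpoints in different components.
kappa—rho (5): add — endpoints in different components.
epsilon—zeta (6): add — endpoints in different components.
iota—rho (8): add — endpoints in different components.
delta—gamma (9): add — endpoints in different components.
alpha—rho (11): add — endpoints in different components.
MST edge set: {beta—kappa, beta—delta, rho—zeta, kappa—rho, epsilon—zeta, iota—rho, delta—gamma, alpha—rho}.
Of the listed edges, {epsilon—zeta, iota—rho} are in the MST → 2.

2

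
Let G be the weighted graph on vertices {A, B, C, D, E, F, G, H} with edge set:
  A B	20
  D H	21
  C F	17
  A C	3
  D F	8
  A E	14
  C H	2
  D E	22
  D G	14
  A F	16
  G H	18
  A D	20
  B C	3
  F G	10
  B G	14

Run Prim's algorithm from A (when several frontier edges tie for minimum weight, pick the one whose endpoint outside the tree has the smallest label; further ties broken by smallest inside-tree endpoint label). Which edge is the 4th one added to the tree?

A-E

Prim's algorithm from A:
Step 1: cheapest edge leaving the tree is A C (3); add C.
Step 2: cheapest edge leaving the tree is C H (2); add H.
Step 3: cheapest edge leaving the tree is B C (3); add B.
Step 4: cheapest edge leaving the tree is A E (14); add E.
Step 5: cheapest edge leaving the tree is B G (14); add G.
Step 6: cheapest edge leaving the tree is F G (10); add F.
Step 7: cheapest edge leaving the tree is D F (8); add D.
The 4th edge added is A E.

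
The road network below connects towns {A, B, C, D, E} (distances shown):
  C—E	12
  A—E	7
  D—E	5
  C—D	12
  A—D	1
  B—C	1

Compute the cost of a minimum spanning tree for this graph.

19

Kruskal: consider edges lightest-first.
A—D (1): add — endpoints in different components.
B—C (1): add — endpoints in different components.
D—E (5): add — endpoints in different components.
A—E (7): skip — A and E already connected.
C—D (12): add — endpoints in different components.
MST edges: A—D, B—C, D—E, C—D; total weight 1+1+5+12 = 19.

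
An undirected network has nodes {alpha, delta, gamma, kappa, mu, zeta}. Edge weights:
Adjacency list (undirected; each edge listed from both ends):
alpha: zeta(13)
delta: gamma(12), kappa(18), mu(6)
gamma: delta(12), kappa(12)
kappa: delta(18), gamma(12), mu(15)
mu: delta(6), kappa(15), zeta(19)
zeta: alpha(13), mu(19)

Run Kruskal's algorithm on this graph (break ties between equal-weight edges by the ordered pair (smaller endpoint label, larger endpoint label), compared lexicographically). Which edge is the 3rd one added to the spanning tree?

Kruskal's algorithm — process edges by increasing weight (ties by edge label):
delta-mu (6): add. Components now {gamma} {zeta} {kappa} {delta,mu} {alpha}
delta-gamma (12): add. Components now {delta,gamma,mu} {zeta} {kappa} {alpha}
gamma-kappa (12): add. Components now {delta,gamma,kappa,mu} {zeta} {alpha}
alpha-zeta (13): add. Components now {delta,gamma,kappa,mu} {alpha,zeta}
kappa-mu (15): skip — kappa and mu already connected.
delta-kappa (18): skip — kappa and delta already connected.
mu-zeta (19): add. Components now {alpha,delta,gamma,kappa,mu,zeta}
The 3rd edge added is gamma-kappa.

gamma-kappa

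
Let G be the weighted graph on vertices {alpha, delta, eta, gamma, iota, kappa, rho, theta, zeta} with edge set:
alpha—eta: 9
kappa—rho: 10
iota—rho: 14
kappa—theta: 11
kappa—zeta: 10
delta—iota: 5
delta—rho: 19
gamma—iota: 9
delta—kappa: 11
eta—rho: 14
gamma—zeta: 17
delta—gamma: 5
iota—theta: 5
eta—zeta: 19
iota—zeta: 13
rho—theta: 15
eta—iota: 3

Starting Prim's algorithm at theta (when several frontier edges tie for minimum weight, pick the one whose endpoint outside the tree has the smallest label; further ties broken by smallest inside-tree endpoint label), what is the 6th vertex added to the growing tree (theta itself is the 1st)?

alpha

Prim's algorithm from theta:
Step 1: cheapest edge leaving the tree is iota—theta (5); add iota.
Step 2: cheapest edge leaving the tree is eta—iota (3); add eta.
Step 3: cheapest edge leaving the tree is delta—iota (5); add delta.
Step 4: cheapest edge leaving the tree is delta—gamma (5); add gamma.
Step 5: cheapest edge leaving the tree is alpha—eta (9); add alpha.
Step 6: cheapest edge leaving the tree is delta—kappa (11); add kappa.
Step 7: cheapest edge leaving the tree is kappa—rho (10); add rho.
Step 8: cheapest edge leaving the tree is kappa—zeta (10); add zeta.
Vertex order: theta, iota, eta, delta, gamma, alpha, kappa, rho, zeta. The 6th vertex is alpha.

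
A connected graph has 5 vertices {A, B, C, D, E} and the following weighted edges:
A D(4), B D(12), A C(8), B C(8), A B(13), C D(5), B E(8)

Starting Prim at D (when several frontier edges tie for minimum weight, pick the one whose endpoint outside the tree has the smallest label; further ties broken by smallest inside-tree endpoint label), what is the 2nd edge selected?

Prim, starting at D.
Step 1: cheapest edge leaving the tree is A D (4); add A.
Step 2: cheapest edge leaving the tree is C D (5); add C.
Step 3: cheapest edge leaving the tree is B C (8); add B.
Step 4: cheapest edge leaving the tree is B E (8); add E.
The 2nd edge added is C D.

C-D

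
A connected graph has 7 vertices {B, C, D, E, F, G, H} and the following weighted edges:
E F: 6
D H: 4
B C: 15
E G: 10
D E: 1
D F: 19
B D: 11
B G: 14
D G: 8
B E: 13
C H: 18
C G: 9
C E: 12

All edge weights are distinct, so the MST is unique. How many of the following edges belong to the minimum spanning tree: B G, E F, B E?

Sort edges by weight, then run Kruskal:
D E (1): add — endpoints in different components.
D H (4): add — endpoints in different components.
E F (6): add — endpoints in different components.
D G (8): add — endpoints in different components.
C G (9): add — endpoints in different components.
E G (10): skip — E and G already connected.
B D (11): add — endpoints in different components.
MST edge set: {D E, D H, E F, D G, C G, B D}.
Of the listed edges, {E F} are in the MST → 1.

1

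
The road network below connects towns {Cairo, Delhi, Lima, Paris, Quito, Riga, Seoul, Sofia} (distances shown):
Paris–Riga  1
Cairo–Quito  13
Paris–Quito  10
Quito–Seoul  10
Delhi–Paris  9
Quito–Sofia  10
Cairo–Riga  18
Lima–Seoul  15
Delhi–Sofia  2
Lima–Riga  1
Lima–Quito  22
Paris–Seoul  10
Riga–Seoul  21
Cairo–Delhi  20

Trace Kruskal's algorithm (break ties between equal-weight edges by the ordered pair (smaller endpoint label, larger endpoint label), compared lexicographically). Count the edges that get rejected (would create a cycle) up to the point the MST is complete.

Kruskal: consider edges lightest-first.
Lima–Riga (1): add — endpoints in different components.
Paris–Riga (1): add — endpoints in different components.
Delhi–Sofia (2): add — endpoints in different components.
Delhi–Paris (9): add — endpoints in different components.
Paris–Quito (10): add — endpoints in different components.
Paris–Seoul (10): add — endpoints in different components.
Quito–Seoul (10): skip — Seoul and Quito already connected.
Quito–Sofia (10): skip — Quito and Sofia already connected.
Cairo–Quito (13): add — endpoints in different components.
Edges rejected before the tree was complete: 2.

2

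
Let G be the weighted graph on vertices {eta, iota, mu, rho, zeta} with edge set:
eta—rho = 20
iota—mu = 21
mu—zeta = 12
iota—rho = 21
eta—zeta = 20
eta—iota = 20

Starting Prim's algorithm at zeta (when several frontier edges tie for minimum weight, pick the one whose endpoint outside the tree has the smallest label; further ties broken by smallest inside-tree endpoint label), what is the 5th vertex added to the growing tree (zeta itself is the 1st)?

rho

Prim's algorithm from zeta:
Step 1: cheapest edge leaving the tree is mu—zeta (12); add mu.
Step 2: cheapest edge leaving the tree is eta—zeta (20); add eta.
Step 3: cheapest edge leaving the tree is eta—iota (20); add iota.
Step 4: cheapest edge leaving the tree is eta—rho (20); add rho.
Vertex order: zeta, mu, eta, iota, rho. The 5th vertex is rho.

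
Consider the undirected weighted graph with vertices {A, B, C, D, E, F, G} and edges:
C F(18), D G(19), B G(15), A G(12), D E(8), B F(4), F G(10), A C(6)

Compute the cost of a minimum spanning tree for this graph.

59

Sort edges by weight, then run Kruskal:
B F (4): add — endpoints in different components.
A C (6): add — endpoints in different components.
D E (8): add — endpoints in different components.
F G (10): add — endpoints in different components.
A G (12): add — endpoints in different components.
B G (15): skip — B and G already connected.
C F (18): skip — C and F already connected.
D G (19): add — endpoints in different components.
MST edges: B F, A C, D E, F G, A G, D G; total weight 4+6+8+10+12+19 = 59.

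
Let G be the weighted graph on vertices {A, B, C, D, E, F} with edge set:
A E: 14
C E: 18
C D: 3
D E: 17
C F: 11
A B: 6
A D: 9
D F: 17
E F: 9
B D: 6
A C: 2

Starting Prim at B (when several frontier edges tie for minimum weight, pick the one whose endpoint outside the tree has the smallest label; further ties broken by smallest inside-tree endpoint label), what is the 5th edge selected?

Prim, starting at B.
Step 1: frontier [A B 6, B D 6] → take A B (6); add A.
Step 2: frontier [A C 2, A D 9, A E 14, B D 6] → take A C (2); add C.
Step 3: frontier [A D 9, A E 14, B D 6, C D 3, C F 11, C E 18] → take C D (3); add D.
Step 4: frontier [A E 14, C F 11, C E 18, D E 17, D F 17] → take C F (11); add F.
Step 5: frontier [A E 14, C E 18, D E 17, E F 9] → take E F (9); add E.
The 5th edge added is E F.

E-F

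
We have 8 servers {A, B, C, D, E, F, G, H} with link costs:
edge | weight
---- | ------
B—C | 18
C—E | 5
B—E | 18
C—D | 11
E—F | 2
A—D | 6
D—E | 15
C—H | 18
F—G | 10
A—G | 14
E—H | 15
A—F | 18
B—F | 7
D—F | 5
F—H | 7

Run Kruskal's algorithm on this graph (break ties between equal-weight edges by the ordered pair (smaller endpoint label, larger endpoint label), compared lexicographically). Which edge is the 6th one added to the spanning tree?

Kruskal's algorithm — process edges by increasing weight (ties by edge label):
E—F (2): add — endpoints in different components.
C—E (5): add — endpoints in different components.
D—F (5): add — endpoints in different components.
A—D (6): add — endpoints in different components.
B—F (7): add — endpoints in different components.
F—H (7): add — endpoints in different components.
F—G (10): add — endpoints in different components.
The 6th edge added is F—H.

F-H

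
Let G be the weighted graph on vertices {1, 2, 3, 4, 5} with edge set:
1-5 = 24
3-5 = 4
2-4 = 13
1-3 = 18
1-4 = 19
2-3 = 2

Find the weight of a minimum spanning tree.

37

Kruskal: consider edges lightest-first.
2-3 (2): add — endpoints in different components.
3-5 (4): add — endpoints in different components.
2-4 (13): add — endpoints in different components.
1-3 (18): add — endpoints in different components.
MST edges: 2-3, 3-5, 2-4, 1-3; total weight 2+4+13+18 = 37.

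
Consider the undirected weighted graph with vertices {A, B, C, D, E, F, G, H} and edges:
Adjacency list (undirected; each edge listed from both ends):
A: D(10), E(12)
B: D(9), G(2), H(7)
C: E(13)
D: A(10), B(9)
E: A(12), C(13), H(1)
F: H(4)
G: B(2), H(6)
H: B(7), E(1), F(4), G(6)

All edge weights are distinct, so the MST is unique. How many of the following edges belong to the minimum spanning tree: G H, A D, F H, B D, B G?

Sort edges by weight, then run Kruskal:
E H (1): add — endpoints in different components.
B G (2): add — endpoints in different components.
F H (4): add — endpoints in different components.
G H (6): add — endpoints in different components.
B H (7): skip — B and H already connected.
B D (9): add — endpoints in different components.
A D (10): add — endpoints in different components.
A E (12): skip — A and E already connected.
C E (13): add — endpoints in different components.
MST edge set: {E H, B G, F H, G H, B D, A D, C E}.
Of the listed edges, {G H, A D, F H, B D, B G} are in the MST → 5.

5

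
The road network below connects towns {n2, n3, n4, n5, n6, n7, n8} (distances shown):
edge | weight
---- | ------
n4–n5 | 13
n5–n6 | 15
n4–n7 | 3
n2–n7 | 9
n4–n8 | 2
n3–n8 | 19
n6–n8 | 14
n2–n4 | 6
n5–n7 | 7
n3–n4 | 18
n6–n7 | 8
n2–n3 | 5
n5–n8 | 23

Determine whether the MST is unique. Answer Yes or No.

Kruskal's algorithm — process edges by increasing weight (ties by edge label):
n4–n8 (2): add — endpoints in different components.
n4–n7 (3): add — endpoints in different components.
n2–n3 (5): add — endpoints in different components.
n2–n4 (6): add — endpoints in different components.
n5–n7 (7): add — endpoints in different components.
n6–n7 (8): add — endpoints in different components.
Every non-tree edge has weight strictly greater than the heaviest edge on the tree path between its endpoints, so the MST is unique.

Yes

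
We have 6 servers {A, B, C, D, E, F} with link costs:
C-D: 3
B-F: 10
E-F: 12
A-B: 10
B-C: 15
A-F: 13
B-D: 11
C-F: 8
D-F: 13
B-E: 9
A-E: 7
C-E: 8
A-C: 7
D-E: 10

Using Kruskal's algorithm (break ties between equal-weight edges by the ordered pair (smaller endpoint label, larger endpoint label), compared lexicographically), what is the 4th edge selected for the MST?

C-F

Kruskal's algorithm — process edges by increasing weight (ties by edge label):
C-D (3): add — endpoints in different components.
A-C (7): add — endpoints in different components.
A-E (7): add — endpoints in different components.
C-E (8): skip — C and E already connected.
C-F (8): add — endpoints in different components.
B-E (9): add — endpoints in different components.
The 4th edge added is C-F.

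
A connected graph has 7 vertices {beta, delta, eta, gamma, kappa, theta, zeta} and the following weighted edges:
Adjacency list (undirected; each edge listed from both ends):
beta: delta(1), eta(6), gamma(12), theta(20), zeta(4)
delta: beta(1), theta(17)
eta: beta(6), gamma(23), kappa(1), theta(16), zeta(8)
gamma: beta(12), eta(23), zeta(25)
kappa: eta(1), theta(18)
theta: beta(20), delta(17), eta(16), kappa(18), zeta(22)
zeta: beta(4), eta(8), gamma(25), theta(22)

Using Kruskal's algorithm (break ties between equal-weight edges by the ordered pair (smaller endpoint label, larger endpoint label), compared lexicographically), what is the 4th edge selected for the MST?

beta-eta

Kruskal: consider edges lightest-first.
beta delta (1): add. Components now {beta,delta} {kappa} {zeta} {eta} {theta} {gamma}
eta kappa (1): add. Components now {beta,delta} {eta,kappa} {zeta} {theta} {gamma}
beta zeta (4): add. Components now {beta,delta,zeta} {eta,kappa} {theta} {gamma}
beta eta (6): add. Components now {beta,delta,eta,kappa,zeta} {theta} {gamma}
eta zeta (8): skip — zeta and eta already connected.
beta gamma (12): add. Components now {beta,delta,eta,gamma,kappa,zeta} {theta}
eta theta (16): add. Components now {beta,delta,eta,gamma,kappa,theta,zeta}
The 4th edge added is beta eta.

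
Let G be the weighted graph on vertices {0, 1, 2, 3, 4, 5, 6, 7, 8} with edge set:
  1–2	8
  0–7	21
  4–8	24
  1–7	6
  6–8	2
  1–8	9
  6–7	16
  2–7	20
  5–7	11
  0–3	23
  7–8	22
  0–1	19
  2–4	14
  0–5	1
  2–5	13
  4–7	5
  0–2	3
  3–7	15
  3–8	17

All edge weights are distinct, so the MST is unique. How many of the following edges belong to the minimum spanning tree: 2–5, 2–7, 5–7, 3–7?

1

Kruskal's algorithm — process edges by increasing weight (ties by edge label):
0–5 (1): add — endpoints in different components.
6–8 (2): add — endpoints in different components.
0–2 (3): add — endpoints in different components.
4–7 (5): add — endpoints in different components.
1–7 (6): add — endpoints in different components.
1–2 (8): add — endpoints in different components.
1–8 (9): add — endpoints in different components.
5–7 (11): skip — 5 and 7 already connected.
2–5 (13): skip — 2 and 5 already connected.
2–4 (14): skip — 2 and 4 already connected.
3–7 (15): add — endpoints in different components.
MST edge set: {0–5, 6–8, 0–2, 4–7, 1–7, 1–2, 1–8, 3–7}.
Of the listed edges, {3–7} are in the MST → 1.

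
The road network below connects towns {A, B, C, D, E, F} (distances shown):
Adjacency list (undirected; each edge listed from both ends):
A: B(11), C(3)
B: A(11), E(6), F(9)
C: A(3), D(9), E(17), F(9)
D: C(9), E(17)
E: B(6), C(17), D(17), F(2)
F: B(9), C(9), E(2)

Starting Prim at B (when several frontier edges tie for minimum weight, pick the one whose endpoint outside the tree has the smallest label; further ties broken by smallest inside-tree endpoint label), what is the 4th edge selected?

A-C

Grow the tree from B using Prim:
Step 1: cheapest edge leaving the tree is B-E (6); add E.
Step 2: cheapest edge leaving the tree is E-F (2); add F.
Step 3: cheapest edge leaving the tree is C-F (9); add C.
Step 4: cheapest edge leaving the tree is A-C (3); add A.
Step 5: cheapest edge leaving the tree is C-D (9); add D.
The 4th edge added is A-C.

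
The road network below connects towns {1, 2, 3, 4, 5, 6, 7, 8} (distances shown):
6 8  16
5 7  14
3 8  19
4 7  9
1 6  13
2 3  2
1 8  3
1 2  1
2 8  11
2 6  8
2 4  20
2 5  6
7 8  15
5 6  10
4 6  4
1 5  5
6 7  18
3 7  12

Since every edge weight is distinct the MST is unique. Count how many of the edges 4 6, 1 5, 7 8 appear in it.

2

Kruskal's algorithm — process edges by increasing weight (ties by edge label):
1 2 (1): add — endpoints in different components.
2 3 (2): add — endpoints in different components.
1 8 (3): add — endpoints in different components.
4 6 (4): add — endpoints in different components.
1 5 (5): add — endpoints in different components.
2 5 (6): skip — 2 and 5 already connected.
2 6 (8): add — endpoints in different components.
4 7 (9): add — endpoints in different components.
MST edge set: {1 2, 2 3, 1 8, 4 6, 1 5, 2 6, 4 7}.
Of the listed edges, {4 6, 1 5} are in the MST → 2.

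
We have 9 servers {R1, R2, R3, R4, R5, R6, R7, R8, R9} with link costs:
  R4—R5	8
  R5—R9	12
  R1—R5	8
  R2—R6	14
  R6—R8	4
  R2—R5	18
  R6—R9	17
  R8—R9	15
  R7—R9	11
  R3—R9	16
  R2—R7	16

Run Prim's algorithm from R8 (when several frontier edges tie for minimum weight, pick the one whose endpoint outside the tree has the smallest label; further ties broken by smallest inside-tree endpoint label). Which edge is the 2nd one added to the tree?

R2-R6

Prim, starting at R8.
Step 1: frontier [R6—R8 4, R8—R9 15] → take R6—R8 (4); add R6.
Step 2: frontier [R2—R6 14, R6—R9 17, R8—R9 15] → take R2—R6 (14); add R2.
Step 3: frontier [R2—R7 16, R2—R5 18, R6—R9 17, R8—R9 15] → take R8—R9 (15); add R9.
Step 4: frontier [R2—R7 16, R2—R5 18, R7—R9 11, R5—R9 12, R3—R9 16] → take R7—R9 (11); add R7.
Step 5: frontier [R2—R5 18, R5—R9 12, R3—R9 16] → take R5—R9 (12); add R5.
Step 6: frontier [R1—R5 8, R4—R5 8, R3—R9 16] → take R1—R5 (8); add R1.
Step 7: frontier [R4—R5 8, R3—R9 16] → take R4—R5 (8); add R4.
Step 8: frontier [R3—R9 16] → take R3—R9 (16); add R3.
The 2nd edge added is R2—R6.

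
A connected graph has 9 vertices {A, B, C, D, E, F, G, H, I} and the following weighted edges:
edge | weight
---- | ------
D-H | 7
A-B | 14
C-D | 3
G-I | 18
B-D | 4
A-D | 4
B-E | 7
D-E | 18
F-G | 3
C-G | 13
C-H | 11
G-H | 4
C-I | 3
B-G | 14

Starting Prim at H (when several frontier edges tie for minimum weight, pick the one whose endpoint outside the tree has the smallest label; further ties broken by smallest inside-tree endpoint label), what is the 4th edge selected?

C-D

Prim, starting at H.
Step 1: cheapest edge leaving the tree is G-H (4); add G.
Step 2: cheapest edge leaving the tree is F-G (3); add F.
Step 3: cheapest edge leaving the tree is D-H (7); add D.
Step 4: cheapest edge leaving the tree is C-D (3); add C.
Step 5: cheapest edge leaving the tree is C-I (3); add I.
Step 6: cheapest edge leaving the tree is A-D (4); add A.
Step 7: cheapest edge leaving the tree is B-D (4); add B.
Step 8: cheapest edge leaving the tree is B-E (7); add E.
The 4th edge added is C-D.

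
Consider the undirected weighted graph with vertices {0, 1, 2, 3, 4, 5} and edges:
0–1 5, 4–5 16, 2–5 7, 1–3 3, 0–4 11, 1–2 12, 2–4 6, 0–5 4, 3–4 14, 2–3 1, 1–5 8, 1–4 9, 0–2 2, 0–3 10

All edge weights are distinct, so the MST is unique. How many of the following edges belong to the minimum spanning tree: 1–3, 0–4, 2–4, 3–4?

Kruskal's algorithm — process edges by increasing weight (ties by edge label):
2–3 (1): add — endpoints in different components.
0–2 (2): add — endpoints in different components.
1–3 (3): add — endpoints in different components.
0–5 (4): add — endpoints in different components.
0–1 (5): skip — 0 and 1 already connected.
2–4 (6): add — endpoints in different components.
MST edge set: {2–3, 0–2, 1–3, 0–5, 2–4}.
Of the listed edges, {1–3, 2–4} are in the MST → 2.

2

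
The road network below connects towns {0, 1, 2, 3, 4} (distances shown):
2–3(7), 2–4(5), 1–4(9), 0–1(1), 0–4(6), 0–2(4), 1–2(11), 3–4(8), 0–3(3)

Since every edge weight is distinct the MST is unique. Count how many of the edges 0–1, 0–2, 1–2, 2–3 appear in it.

2

Sort edges by weight, then run Kruskal:
0–1 (1): add — endpoints in different components.
0–3 (3): add — endpoints in different components.
0–2 (4): add — endpoints in different components.
2–4 (5): add — endpoints in different components.
MST edge set: {0–1, 0–3, 0–2, 2–4}.
Of the listed edges, {0–1, 0–2} are in the MST → 2.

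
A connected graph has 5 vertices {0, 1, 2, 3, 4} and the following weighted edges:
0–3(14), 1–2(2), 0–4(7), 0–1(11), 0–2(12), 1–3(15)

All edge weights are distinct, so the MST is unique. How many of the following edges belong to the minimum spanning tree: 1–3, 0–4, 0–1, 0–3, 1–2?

Kruskal: consider edges lightest-first.
1–2 (2): add. Components now {0} {1,2} {3} {4}
0–4 (7): add. Components now {0,4} {1,2} {3}
0–1 (11): add. Components now {0,1,2,4} {3}
0–2 (12): skip — 0 and 2 already connected.
0–3 (14): add. Components now {0,1,2,3,4}
MST edge set: {1–2, 0–4, 0–1, 0–3}.
Of the listed edges, {0–4, 0–1, 0–3, 1–2} are in the MST → 4.

4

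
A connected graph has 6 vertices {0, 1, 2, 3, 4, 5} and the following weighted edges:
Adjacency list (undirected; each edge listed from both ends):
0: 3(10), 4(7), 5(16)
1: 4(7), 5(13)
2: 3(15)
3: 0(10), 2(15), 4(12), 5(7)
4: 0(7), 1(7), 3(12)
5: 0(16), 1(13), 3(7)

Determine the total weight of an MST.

Sort edges by weight, then run Kruskal:
0–4 (7): add. Components now {0,4} {1} {2} {3} {5}
1–4 (7): add. Components now {0,1,4} {2} {3} {5}
3–5 (7): add. Components now {0,1,4} {2} {3,5}
0–3 (10): add. Components now {0,1,3,4,5} {2}
3–4 (12): skip — 3 and 4 already connected.
1–5 (13): skip — 1 and 5 already connected.
2–3 (15): add. Components now {0,1,2,3,4,5}
MST edges: 0–4, 1–4, 3–5, 0–3, 2–3; total weight 7+7+7+10+15 = 46.

46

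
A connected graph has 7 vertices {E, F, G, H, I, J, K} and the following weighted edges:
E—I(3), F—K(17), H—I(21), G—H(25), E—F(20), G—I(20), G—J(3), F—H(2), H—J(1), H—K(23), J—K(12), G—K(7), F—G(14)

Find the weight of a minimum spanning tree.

Grow the tree from K using Prim:
Step 1: cheapest edge leaving the tree is G—K (7); add G.
Step 2: cheapest edge leaving the tree is G—J (3); add J.
Step 3: cheapest edge leaving the tree is H—J (1); add H.
Step 4: cheapest edge leaving the tree is F—H (2); add F.
Step 5: cheapest edge leaving the tree is E—F (20); add E.
Step 6: cheapest edge leaving the tree is E—I (3); add I.
MST edges: G—K, G—J, H—J, F—H, E—F, E—I; total weight 7+3+1+2+20+3 = 36.

36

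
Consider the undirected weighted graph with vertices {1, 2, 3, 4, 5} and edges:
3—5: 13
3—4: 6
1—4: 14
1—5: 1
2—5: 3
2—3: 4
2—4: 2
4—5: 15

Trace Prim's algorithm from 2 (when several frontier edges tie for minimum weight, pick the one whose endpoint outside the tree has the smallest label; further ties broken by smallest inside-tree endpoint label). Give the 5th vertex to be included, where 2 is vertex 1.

3

Grow the tree from 2 using Prim:
Step 1: cheapest edge leaving the tree is 2—4 (2); add 4.
Step 2: cheapest edge leaving the tree is 2—5 (3); add 5.
Step 3: cheapest edge leaving the tree is 1—5 (1); add 1.
Step 4: cheapest edge leaving the tree is 2—3 (4); add 3.
Vertex order: 2, 4, 5, 1, 3. The 5th vertex is 3.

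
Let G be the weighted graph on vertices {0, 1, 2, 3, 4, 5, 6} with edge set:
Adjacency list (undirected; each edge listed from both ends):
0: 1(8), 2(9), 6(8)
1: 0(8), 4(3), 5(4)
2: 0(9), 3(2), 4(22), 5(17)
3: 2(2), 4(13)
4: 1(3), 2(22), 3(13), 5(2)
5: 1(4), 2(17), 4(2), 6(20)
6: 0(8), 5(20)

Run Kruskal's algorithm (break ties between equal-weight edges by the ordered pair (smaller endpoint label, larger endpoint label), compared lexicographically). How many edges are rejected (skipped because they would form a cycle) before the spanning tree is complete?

1

Kruskal's algorithm — process edges by increasing weight (ties by edge label):
2–3 (2): add. Components now {0} {1} {2,3} {4} {5} {6}
4–5 (2): add. Components now {0} {1} {2,3} {4,5} {6}
1–4 (3): add. Components now {0} {1,4,5} {2,3} {6}
1–5 (4): skip — 1 and 5 already connected.
0–1 (8): add. Components now {0,1,4,5} {2,3} {6}
0–6 (8): add. Components now {0,1,4,5,6} {2,3}
0–2 (9): add. Components now {0,1,2,3,4,5,6}
Edges rejected before the tree was complete: 1.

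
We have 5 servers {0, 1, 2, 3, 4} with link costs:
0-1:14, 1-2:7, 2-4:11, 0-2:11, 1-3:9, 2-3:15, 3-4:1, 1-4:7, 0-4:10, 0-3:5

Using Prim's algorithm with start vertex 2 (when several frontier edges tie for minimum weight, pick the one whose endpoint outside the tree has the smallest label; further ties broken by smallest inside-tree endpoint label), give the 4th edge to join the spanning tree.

Prim, starting at 2.
Step 1: cheapest edge leaving the tree is 1-2 (7); add 1.
Step 2: cheapest edge leaving the tree is 1-4 (7); add 4.
Step 3: cheapest edge leaving the tree is 3-4 (1); add 3.
Step 4: cheapest edge leaving the tree is 0-3 (5); add 0.
The 4th edge added is 0-3.

0-3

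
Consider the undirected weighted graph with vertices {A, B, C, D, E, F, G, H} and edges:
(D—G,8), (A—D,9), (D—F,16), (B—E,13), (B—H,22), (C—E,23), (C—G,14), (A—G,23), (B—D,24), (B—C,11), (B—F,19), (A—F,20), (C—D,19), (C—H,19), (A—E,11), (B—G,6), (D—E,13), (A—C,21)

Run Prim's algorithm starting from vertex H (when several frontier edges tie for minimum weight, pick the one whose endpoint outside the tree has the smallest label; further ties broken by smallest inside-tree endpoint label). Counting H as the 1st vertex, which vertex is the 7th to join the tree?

E

Grow the tree from H using Prim:
Step 1: cheapest edge leaving the tree is C—H (19); add C.
Step 2: cheapest edge leaving the tree is B—C (11); add B.
Step 3: cheapest edge leaving the tree is B—G (6); add G.
Step 4: cheapest edge leaving the tree is D—G (8); add D.
Step 5: cheapest edge leaving the tree is A—D (9); add A.
Step 6: cheapest edge leaving the tree is A—E (11); add E.
Step 7: cheapest edge leaving the tree is D—F (16); add F.
Vertex order: H, C, B, G, D, A, E, F. The 7th vertex is E.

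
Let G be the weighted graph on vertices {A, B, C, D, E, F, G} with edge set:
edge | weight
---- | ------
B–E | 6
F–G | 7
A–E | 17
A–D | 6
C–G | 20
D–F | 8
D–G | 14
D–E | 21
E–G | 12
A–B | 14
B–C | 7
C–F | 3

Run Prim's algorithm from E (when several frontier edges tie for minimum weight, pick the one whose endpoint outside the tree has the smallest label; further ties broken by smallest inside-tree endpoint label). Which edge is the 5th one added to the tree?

D-F

Grow the tree from E using Prim:
Step 1: frontier [B–E 6, E–G 12, A–E 17, D–E 21] → take B–E (6); add B.
Step 2: frontier [B–C 7, A–B 14, E–G 12, A–E 17, D–E 21] → take B–C (7); add C.
Step 3: frontier [A–B 14, C–F 3, C–G 20, E–G 12, A–E 17, D–E 21] → take C–F (3); add F.
Step 4: frontier [A–B 14, C–G 20, E–G 12, A–E 17, D–E 21, F–G 7, D–F 8] → take F–G (7); add G.
Step 5: frontier [A–B 14, A–E 17, D–E 21, D–F 8, D–G 14] → take D–F (8); add D.
Step 6: frontier [A–B 14, A–D 6, A–E 17] → take A–D (6); add A.
The 5th edge added is D–F.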